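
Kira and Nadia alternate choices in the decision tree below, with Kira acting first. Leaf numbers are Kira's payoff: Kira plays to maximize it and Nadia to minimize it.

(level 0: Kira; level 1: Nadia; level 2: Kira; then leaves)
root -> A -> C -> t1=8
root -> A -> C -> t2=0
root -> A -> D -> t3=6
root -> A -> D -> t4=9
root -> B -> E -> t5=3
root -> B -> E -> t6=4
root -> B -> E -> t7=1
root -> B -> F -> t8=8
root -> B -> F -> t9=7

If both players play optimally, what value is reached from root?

C (Kira): max(8, 0) = 8
D (Kira): max(6, 9) = 9
A (Nadia): min(8, 9) = 8
E (Kira): max(3, 4, 1) = 4
F (Kira): max(8, 7) = 8
B (Nadia): min(4, 8) = 4
root (Kira): max(8, 4) = 8

8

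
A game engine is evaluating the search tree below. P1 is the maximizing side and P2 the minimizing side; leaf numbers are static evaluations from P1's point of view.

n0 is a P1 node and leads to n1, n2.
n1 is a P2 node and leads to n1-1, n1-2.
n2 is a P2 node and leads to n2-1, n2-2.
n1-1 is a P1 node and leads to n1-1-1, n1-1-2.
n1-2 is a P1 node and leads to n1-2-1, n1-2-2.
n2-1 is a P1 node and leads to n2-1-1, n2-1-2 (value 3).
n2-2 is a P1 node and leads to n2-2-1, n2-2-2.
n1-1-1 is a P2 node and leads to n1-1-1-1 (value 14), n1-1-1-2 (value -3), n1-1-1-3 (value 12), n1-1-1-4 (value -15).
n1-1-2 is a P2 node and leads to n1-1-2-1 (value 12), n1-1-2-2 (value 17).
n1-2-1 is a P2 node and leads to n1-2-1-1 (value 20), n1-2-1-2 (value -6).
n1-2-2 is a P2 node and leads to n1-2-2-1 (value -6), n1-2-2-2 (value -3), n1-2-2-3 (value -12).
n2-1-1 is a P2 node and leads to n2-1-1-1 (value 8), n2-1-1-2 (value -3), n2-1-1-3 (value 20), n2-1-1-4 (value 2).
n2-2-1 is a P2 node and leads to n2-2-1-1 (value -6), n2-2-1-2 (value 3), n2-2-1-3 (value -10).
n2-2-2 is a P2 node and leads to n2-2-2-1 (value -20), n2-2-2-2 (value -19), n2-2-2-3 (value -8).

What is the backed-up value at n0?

n1-1-1 (P2): min(14, -3, 12, -15) = -15
n1-1-2 (P2): min(12, 17) = 12
n1-1 (P1): max(-15, 12) = 12
n1-2-1 (P2): min(20, -6) = -6
n1-2-2 (P2): min(-6, -3, -12) = -12
n1-2 (P1): max(-6, -12) = -6
n1 (P2): min(12, -6) = -6
n2-1-1 (P2): min(8, -3, 20, 2) = -3
n2-1 (P1): max(-3, 3) = 3
n2-2-1 (P2): min(-6, 3, -10) = -10
n2-2-2 (P2): min(-20, -19, -8) = -20
n2-2 (P1): max(-10, -20) = -10
n2 (P2): min(3, -10) = -10
n0 (P1): max(-6, -10) = -6

-6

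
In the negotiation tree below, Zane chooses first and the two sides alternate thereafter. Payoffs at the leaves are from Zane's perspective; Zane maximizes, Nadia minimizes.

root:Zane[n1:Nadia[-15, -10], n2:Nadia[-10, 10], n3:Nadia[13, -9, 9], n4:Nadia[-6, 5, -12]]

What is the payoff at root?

-9

n1 (Nadia): min(-15, -10) = -15
n2 (Nadia): min(-10, 10) = -10
n3 (Nadia): min(13, -9, 9) = -9
n4 (Nadia): min(-6, 5, -12) = -12
root (Zane): max(-15, -10, -9, -12) = -9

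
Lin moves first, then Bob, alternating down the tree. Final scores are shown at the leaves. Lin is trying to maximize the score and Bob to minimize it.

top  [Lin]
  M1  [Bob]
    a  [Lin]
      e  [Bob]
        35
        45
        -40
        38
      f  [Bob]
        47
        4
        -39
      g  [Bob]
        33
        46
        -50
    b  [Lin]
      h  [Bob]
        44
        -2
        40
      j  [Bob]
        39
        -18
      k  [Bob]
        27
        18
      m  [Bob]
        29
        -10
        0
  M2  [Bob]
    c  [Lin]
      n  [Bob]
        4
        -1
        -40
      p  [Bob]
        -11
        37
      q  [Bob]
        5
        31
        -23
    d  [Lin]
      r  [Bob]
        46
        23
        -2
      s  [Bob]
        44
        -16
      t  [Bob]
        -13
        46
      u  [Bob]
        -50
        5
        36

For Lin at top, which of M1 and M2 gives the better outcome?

M2

e (Bob): min(35, 45, -40, 38) = -40
f (Bob): min(47, 4, -39) = -39
g (Bob): min(33, 46, -50) = -50
a (Lin): max(-40, -39, -50) = -39
h (Bob): min(44, -2, 40) = -2
j (Bob): min(39, -18) = -18
k (Bob): min(27, 18) = 18
m (Bob): min(29, -10, 0) = -10
b (Lin): max(-2, -18, 18, -10) = 18
M1 (Bob): min(-39, 18) = -39
n (Bob): min(4, -1, -40) = -40
p (Bob): min(-11, 37) = -11
q (Bob): min(5, 31, -23) = -23
c (Lin): max(-40, -11, -23) = -11
r (Bob): min(46, 23, -2) = -2
s (Bob): min(44, -16) = -16
t (Bob): min(-13, 46) = -13
u (Bob): min(-50, 5, 36) = -50
d (Lin): max(-2, -16, -13, -50) = -2
M2 (Bob): min(-11, -2) = -11
Lin prefers the higher value; M1=-39, M2=-11. M2 is better since -11 > -39.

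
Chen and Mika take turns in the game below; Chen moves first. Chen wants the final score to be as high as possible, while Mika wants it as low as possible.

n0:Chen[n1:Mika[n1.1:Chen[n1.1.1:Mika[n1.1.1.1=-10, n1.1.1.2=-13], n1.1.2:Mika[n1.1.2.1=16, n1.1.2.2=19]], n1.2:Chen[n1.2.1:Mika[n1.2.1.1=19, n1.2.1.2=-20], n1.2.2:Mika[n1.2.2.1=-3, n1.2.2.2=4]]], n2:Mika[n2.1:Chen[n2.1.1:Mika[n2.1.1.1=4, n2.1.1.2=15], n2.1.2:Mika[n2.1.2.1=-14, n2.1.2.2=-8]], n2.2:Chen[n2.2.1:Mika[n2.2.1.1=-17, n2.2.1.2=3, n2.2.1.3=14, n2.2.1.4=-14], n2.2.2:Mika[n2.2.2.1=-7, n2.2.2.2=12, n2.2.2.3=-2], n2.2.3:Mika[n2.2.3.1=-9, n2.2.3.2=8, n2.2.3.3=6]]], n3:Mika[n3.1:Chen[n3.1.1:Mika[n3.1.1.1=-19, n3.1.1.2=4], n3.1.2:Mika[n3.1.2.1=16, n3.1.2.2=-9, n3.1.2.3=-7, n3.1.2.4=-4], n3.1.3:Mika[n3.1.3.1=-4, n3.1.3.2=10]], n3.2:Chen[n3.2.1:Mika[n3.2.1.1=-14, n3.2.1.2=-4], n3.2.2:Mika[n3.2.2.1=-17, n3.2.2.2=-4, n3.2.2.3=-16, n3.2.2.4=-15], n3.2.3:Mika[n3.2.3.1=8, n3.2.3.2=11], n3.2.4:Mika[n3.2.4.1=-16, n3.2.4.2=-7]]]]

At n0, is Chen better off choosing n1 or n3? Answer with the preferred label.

n1.1.1 (Mika): min(-10, -13) = -13
n1.1.2 (Mika): min(16, 19) = 16
n1.1 (Chen): max(-13, 16) = 16
n1.2.1 (Mika): min(19, -20) = -20
n1.2.2 (Mika): min(-3, 4) = -3
n1.2 (Chen): max(-20, -3) = -3
n1 (Mika): min(16, -3) = -3
n3.1.1 (Mika): min(-19, 4) = -19
n3.1.2 (Mika): min(16, -9, -7, -4) = -9
n3.1.3 (Mika): min(-4, 10) = -4
n3.1 (Chen): max(-19, -9, -4) = -4
n3.2.1 (Mika): min(-14, -4) = -14
n3.2.2 (Mika): min(-17, -4, -16, -15) = -17
n3.2.3 (Mika): min(8, 11) = 8
n3.2.4 (Mika): min(-16, -7) = -16
n3.2 (Chen): max(-14, -17, 8, -16) = 8
n3 (Mika): min(-4, 8) = -4
Chen prefers the higher value; n1=-3, n3=-4. n1 is better since -3 > -4.

n1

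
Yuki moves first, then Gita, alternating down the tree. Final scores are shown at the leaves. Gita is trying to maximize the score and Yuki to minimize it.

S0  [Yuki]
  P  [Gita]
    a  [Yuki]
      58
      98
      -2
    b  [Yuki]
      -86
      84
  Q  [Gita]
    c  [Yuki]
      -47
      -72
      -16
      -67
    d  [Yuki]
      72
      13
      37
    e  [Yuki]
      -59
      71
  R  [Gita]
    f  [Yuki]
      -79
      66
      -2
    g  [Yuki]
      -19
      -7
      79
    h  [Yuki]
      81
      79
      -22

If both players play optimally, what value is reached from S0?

a (Yuki): min(58, 98, -2) = -2
b (Yuki): min(-86, 84) = -86
P (Gita): max(-2, -86) = -2
c (Yuki): min(-47, -72, -16, -67) = -72
d (Yuki): min(72, 13, 37) = 13
e (Yuki): min(-59, 71) = -59
Q (Gita): max(-72, 13, -59) = 13
f (Yuki): min(-79, 66, -2) = -79
g (Yuki): min(-19, -7, 79) = -19
h (Yuki): min(81, 79, -22) = -22
R (Gita): max(-79, -19, -22) = -19
S0 (Yuki): min(-2, 13, -19) = -19

-19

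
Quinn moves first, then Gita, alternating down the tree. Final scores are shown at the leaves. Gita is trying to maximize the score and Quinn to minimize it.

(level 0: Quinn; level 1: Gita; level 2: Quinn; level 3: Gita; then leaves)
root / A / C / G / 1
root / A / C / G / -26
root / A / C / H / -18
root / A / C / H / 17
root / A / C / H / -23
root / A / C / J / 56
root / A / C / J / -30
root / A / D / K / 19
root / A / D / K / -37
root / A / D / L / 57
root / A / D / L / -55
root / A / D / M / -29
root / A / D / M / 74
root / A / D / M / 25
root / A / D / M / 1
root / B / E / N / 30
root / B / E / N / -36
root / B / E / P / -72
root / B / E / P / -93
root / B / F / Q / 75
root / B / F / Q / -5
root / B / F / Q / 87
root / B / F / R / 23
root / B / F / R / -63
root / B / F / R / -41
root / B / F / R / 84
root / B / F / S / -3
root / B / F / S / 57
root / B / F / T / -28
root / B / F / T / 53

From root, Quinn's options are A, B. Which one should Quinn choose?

A

G (Gita): max(1, -26) = 1
H (Gita): max(-18, 17, -23) = 17
J (Gita): max(56, -30) = 56
C (Quinn): min(1, 17, 56) = 1
K (Gita): max(19, -37) = 19
L (Gita): max(57, -55) = 57
M (Gita): max(-29, 74, 25, 1) = 74
D (Quinn): min(19, 57, 74) = 19
A (Gita): max(1, 19) = 19
N (Gita): max(30, -36) = 30
P (Gita): max(-72, -93) = -72
E (Quinn): min(30, -72) = -72
Q (Gita): max(75, -5, 87) = 87
R (Gita): max(23, -63, -41, 84) = 84
S (Gita): max(-3, 57) = 57
T (Gita): max(-28, 53) = 53
F (Quinn): min(87, 84, 57, 53) = 53
B (Gita): max(-72, 53) = 53
root (Quinn): min(19, 53) = 19
Quinn at root wants the lowest of {A=19, B=53}, so chooses A.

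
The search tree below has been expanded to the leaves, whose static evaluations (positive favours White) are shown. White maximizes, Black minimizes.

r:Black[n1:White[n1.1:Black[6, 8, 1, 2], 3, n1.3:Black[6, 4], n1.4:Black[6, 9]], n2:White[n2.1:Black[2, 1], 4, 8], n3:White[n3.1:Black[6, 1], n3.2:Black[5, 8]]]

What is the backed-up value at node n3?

n3.1 (Black): min(6, 1) = 1
n3.2 (Black): min(5, 8) = 5
n3 (White): max(1, 5) = 5

5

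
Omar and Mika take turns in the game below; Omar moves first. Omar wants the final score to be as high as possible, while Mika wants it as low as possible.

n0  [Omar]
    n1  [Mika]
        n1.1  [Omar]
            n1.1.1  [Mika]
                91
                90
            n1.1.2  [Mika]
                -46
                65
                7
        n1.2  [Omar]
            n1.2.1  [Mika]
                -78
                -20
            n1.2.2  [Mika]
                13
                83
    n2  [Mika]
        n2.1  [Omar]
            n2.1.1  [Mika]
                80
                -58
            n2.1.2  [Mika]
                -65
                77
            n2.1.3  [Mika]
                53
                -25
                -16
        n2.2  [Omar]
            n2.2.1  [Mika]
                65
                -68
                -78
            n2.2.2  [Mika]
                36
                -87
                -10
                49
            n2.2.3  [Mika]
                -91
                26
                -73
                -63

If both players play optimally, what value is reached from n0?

n1.1.1 (Mika): min(91, 90) = 90
n1.1.2 (Mika): min(-46, 65, 7) = -46
n1.1 (Omar): max(90, -46) = 90
n1.2.1 (Mika): min(-78, -20) = -78
n1.2.2 (Mika): min(13, 83) = 13
n1.2 (Omar): max(-78, 13) = 13
n1 (Mika): min(90, 13) = 13
n2.1.1 (Mika): min(80, -58) = -58
n2.1.2 (Mika): min(-65, 77) = -65
n2.1.3 (Mika): min(53, -25, -16) = -25
n2.1 (Omar): max(-58, -65, -25) = -25
n2.2.1 (Mika): min(65, -68, -78) = -78
n2.2.2 (Mika): min(36, -87, -10, 49) = -87
n2.2.3 (Mika): min(-91, 26, -73, -63) = -91
n2.2 (Omar): max(-78, -87, -91) = -78
n2 (Mika): min(-25, -78) = -78
n0 (Omar): max(13, -78) = 13

13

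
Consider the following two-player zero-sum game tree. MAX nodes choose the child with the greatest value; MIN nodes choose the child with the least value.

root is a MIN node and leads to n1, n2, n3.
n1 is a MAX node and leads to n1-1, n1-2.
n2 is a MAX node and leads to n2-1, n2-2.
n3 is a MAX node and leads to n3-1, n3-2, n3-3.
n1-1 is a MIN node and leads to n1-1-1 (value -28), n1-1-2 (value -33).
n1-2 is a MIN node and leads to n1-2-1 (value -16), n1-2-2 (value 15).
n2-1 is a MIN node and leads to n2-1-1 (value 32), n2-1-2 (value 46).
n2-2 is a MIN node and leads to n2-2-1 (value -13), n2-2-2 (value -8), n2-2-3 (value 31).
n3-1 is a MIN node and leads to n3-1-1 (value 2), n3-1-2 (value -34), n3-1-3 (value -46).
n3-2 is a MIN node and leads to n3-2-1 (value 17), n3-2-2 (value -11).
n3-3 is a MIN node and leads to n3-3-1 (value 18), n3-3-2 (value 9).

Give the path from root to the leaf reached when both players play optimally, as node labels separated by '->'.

root -> n1 -> n1-2 -> n1-2-1

n1-1 (MIN): min(-28, -33) = -33
n1-2 (MIN): min(-16, 15) = -16
n1 (MAX): max(-33, -16) = -16
n2-1 (MIN): min(32, 46) = 32
n2-2 (MIN): min(-13, -8, 31) = -13
n2 (MAX): max(32, -13) = 32
n3-1 (MIN): min(2, -34, -46) = -46
n3-2 (MIN): min(17, -11) = -11
n3-3 (MIN): min(18, 9) = 9
n3 (MAX): max(-46, -11, 9) = 9
root (MIN): min(-16, 32, 9) = -16
At root, MIN picks n1 (lowest: -16).
At n1, MAX picks n1-2 (highest: -16).
At n1-2, MIN picks n1-2-1 (lowest: -16).
Terminal value -16.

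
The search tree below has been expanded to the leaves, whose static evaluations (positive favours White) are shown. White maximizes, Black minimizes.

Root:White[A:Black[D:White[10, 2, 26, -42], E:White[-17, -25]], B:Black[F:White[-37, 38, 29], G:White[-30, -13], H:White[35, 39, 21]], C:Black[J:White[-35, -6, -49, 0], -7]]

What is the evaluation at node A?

-17

D (White): max(10, 2, 26, -42) = 26
E (White): max(-17, -25) = -17
A (Black): min(26, -17) = -17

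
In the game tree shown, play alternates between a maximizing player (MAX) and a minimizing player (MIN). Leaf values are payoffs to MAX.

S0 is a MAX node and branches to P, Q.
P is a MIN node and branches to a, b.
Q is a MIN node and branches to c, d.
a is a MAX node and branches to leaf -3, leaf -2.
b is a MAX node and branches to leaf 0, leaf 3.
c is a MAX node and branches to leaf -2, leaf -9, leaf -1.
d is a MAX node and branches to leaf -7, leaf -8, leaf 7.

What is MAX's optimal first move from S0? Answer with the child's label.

Q

a (MAX): max(-3, -2) = -2
b (MAX): max(0, 3) = 3
P (MIN): min(-2, 3) = -2
c (MAX): max(-2, -9, -1) = -1
d (MAX): max(-7, -8, 7) = 7
Q (MIN): min(-1, 7) = -1
S0 (MAX): max(-2, -1) = -1
MAX at S0 wants the highest of {P=-2, Q=-1}, so chooses Q.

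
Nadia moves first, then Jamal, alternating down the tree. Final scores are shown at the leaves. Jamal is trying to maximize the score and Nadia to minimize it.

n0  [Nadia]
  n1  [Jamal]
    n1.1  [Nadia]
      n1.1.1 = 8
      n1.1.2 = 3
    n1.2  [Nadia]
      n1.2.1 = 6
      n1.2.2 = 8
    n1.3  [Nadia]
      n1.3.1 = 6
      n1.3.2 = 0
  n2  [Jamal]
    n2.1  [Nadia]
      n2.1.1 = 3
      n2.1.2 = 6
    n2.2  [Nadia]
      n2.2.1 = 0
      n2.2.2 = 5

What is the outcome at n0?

n1.1 (Nadia): min(8, 3) = 3
n1.2 (Nadia): min(6, 8) = 6
n1.3 (Nadia): min(6, 0) = 0
n1 (Jamal): max(3, 6, 0) = 6
n2.1 (Nadia): min(3, 6) = 3
n2.2 (Nadia): min(0, 5) = 0
n2 (Jamal): max(3, 0) = 3
n0 (Nadia): min(6, 3) = 3

3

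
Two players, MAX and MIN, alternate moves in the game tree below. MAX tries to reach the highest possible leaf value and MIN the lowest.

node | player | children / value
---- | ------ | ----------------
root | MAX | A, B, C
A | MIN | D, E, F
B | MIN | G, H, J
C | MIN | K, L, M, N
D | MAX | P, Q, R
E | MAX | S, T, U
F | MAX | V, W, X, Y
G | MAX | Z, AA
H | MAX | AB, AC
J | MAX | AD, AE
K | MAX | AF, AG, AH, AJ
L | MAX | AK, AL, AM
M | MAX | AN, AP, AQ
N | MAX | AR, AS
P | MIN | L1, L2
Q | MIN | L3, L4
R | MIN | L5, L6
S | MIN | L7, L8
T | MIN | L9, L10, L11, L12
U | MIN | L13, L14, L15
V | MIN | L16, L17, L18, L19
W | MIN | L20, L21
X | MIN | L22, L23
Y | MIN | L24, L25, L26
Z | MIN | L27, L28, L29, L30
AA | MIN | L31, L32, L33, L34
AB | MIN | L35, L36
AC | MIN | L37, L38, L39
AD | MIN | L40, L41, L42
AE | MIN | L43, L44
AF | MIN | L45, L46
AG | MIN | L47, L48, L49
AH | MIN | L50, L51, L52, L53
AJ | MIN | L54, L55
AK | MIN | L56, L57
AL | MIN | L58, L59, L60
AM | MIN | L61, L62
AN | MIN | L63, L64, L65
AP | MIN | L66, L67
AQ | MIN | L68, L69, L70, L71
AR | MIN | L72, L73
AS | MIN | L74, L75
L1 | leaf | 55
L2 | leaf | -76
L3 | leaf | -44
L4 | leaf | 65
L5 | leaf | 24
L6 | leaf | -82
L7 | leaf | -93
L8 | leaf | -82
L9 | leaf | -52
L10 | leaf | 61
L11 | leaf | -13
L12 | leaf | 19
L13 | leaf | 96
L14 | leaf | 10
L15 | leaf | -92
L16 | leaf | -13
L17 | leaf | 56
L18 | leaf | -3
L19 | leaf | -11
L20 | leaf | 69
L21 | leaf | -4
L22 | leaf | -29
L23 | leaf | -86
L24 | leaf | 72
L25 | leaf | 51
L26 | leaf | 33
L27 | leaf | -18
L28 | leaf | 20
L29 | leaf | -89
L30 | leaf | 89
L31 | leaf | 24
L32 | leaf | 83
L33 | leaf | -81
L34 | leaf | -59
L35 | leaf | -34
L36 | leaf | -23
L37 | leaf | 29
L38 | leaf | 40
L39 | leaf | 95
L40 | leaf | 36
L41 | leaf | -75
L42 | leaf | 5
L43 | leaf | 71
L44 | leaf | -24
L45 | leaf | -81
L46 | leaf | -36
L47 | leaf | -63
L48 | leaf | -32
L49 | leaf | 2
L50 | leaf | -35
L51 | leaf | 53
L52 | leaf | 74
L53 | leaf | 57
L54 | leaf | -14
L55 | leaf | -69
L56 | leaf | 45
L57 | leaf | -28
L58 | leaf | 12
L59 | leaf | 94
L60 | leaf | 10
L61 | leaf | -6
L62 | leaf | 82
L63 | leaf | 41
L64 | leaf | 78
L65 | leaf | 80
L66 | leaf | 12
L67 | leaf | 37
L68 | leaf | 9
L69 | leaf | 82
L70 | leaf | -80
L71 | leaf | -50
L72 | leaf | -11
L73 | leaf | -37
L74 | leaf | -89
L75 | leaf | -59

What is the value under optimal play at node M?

41

AN (MIN): min(41, 78, 80) = 41
AP (MIN): min(12, 37) = 12
AQ (MIN): min(9, 82, -80, -50) = -80
M (MAX): max(41, 12, -80) = 41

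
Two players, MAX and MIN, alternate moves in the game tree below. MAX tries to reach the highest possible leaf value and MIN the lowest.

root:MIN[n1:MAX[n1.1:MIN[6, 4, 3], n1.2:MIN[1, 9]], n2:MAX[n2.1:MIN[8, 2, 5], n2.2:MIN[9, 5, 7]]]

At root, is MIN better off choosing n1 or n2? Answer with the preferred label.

n1

n1.1 (MIN): min(6, 4, 3) = 3
n1.2 (MIN): min(1, 9) = 1
n1 (MAX): max(3, 1) = 3
n2.1 (MIN): min(8, 2, 5) = 2
n2.2 (MIN): min(9, 5, 7) = 5
n2 (MAX): max(2, 5) = 5
MIN prefers the lower value; n1=3, n2=5. n1 is better since 3 < 5.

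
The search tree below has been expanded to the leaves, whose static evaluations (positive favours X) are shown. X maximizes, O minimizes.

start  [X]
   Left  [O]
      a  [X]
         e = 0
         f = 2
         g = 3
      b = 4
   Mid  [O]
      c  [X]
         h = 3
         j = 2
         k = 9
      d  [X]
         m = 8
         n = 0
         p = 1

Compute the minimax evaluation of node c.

c (X): max(3, 2, 9) = 9

9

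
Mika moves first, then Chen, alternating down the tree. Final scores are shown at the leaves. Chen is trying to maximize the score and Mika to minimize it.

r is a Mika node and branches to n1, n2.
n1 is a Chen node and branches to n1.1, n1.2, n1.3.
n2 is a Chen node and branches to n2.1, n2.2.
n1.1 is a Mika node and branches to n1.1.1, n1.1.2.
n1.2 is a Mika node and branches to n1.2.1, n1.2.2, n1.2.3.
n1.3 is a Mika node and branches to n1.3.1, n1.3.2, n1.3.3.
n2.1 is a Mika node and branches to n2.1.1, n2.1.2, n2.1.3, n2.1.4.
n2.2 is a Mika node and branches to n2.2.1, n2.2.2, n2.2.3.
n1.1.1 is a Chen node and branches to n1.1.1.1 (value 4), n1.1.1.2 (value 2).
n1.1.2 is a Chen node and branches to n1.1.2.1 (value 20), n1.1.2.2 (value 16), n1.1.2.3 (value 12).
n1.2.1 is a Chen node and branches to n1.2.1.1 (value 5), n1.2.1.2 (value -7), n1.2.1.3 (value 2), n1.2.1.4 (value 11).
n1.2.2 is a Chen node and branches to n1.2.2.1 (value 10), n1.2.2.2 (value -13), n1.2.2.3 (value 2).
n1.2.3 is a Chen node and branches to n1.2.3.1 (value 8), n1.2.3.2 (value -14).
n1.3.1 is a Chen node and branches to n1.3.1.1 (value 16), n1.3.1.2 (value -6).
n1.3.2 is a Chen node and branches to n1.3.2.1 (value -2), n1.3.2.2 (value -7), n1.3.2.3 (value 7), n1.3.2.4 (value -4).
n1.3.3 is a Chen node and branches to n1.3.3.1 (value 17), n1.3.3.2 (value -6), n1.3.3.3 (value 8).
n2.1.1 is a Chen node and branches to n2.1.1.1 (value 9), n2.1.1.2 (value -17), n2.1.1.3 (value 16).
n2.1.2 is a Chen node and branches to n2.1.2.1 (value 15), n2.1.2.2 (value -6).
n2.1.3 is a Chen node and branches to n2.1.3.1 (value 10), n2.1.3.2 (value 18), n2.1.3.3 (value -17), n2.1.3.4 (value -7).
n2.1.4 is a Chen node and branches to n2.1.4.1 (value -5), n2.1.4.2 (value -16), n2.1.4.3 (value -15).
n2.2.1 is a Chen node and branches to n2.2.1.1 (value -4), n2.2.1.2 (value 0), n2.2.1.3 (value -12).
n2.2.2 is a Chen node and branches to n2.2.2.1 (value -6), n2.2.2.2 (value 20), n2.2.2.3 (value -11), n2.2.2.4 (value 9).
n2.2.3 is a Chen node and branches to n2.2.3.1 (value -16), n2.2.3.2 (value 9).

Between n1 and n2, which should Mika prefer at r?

n1.1.1 (Chen): max(4, 2) = 4
n1.1.2 (Chen): max(20, 16, 12) = 20
n1.1 (Mika): min(4, 20) = 4
n1.2.1 (Chen): max(5, -7, 2, 11) = 11
n1.2.2 (Chen): max(10, -13, 2) = 10
n1.2.3 (Chen): max(8, -14) = 8
n1.2 (Mika): min(11, 10, 8) = 8
n1.3.1 (Chen): max(16, -6) = 16
n1.3.2 (Chen): max(-2, -7, 7, -4) = 7
n1.3.3 (Chen): max(17, -6, 8) = 17
n1.3 (Mika): min(16, 7, 17) = 7
n1 (Chen): max(4, 8, 7) = 8
n2.1.1 (Chen): max(9, -17, 16) = 16
n2.1.2 (Chen): max(15, -6) = 15
n2.1.3 (Chen): max(10, 18, -17, -7) = 18
n2.1.4 (Chen): max(-5, -16, -15) = -5
n2.1 (Mika): min(16, 15, 18, -5) = -5
n2.2.1 (Chen): max(-4, 0, -12) = 0
n2.2.2 (Chen): max(-6, 20, -11, 9) = 20
n2.2.3 (Chen): max(-16, 9) = 9
n2.2 (Mika): min(0, 20, 9) = 0
n2 (Chen): max(-5, 0) = 0
Mika prefers the lower value; n1=8, n2=0. n2 is better since 0 < 8.

n2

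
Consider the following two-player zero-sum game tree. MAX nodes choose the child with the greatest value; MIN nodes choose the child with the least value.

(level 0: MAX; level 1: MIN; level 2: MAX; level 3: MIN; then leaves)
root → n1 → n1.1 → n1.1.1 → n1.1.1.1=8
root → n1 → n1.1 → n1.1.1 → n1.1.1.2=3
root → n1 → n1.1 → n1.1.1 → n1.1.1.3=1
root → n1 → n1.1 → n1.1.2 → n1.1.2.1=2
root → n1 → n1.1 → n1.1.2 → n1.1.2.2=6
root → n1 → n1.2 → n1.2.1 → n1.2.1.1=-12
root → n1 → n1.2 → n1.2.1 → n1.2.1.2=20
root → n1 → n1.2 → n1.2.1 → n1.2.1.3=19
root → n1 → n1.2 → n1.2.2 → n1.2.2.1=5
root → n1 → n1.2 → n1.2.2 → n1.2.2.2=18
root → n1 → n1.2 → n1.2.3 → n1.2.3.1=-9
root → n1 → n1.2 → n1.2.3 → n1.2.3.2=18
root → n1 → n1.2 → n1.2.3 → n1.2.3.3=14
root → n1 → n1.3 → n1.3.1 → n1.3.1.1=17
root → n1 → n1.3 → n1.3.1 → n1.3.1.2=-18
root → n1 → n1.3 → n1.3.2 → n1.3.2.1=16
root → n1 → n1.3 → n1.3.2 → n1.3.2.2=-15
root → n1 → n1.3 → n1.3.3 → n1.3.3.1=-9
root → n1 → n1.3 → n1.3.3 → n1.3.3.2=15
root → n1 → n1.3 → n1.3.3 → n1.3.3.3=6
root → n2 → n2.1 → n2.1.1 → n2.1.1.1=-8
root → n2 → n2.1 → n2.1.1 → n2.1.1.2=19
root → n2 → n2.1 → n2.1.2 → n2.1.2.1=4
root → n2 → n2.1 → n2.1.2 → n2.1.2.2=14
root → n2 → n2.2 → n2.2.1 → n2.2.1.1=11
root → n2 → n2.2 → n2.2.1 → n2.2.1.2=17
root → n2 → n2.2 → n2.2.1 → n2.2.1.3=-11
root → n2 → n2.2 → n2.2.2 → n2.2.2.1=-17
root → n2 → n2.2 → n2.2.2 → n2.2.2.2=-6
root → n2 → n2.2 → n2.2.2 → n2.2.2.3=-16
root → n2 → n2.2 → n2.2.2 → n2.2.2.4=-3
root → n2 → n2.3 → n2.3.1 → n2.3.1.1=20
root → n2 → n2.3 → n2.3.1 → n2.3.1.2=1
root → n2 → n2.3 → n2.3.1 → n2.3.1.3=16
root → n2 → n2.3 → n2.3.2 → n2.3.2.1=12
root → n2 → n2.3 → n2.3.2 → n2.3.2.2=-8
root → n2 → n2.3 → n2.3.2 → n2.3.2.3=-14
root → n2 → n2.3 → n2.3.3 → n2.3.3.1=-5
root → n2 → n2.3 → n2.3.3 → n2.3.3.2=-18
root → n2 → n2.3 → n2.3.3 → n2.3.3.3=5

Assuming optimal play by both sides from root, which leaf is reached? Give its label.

n1.3.3.1

n1.1.1 (MIN): min(8, 3, 1) = 1
n1.1.2 (MIN): min(2, 6) = 2
n1.1 (MAX): max(1, 2) = 2
n1.2.1 (MIN): min(-12, 20, 19) = -12
n1.2.2 (MIN): min(5, 18) = 5
n1.2.3 (MIN): min(-9, 18, 14) = -9
n1.2 (MAX): max(-12, 5, -9) = 5
n1.3.1 (MIN): min(17, -18) = -18
n1.3.2 (MIN): min(16, -15) = -15
n1.3.3 (MIN): min(-9, 15, 6) = -9
n1.3 (MAX): max(-18, -15, -9) = -9
n1 (MIN): min(2, 5, -9) = -9
n2.1.1 (MIN): min(-8, 19) = -8
n2.1.2 (MIN): min(4, 14) = 4
n2.1 (MAX): max(-8, 4) = 4
n2.2.1 (MIN): min(11, 17, -11) = -11
n2.2.2 (MIN): min(-17, -6, -16, -3) = -17
n2.2 (MAX): max(-11, -17) = -11
n2.3.1 (MIN): min(20, 1, 16) = 1
n2.3.2 (MIN): min(12, -8, -14) = -14
n2.3.3 (MIN): min(-5, -18, 5) = -18
n2.3 (MAX): max(1, -14, -18) = 1
n2 (MIN): min(4, -11, 1) = -11
root (MAX): max(-9, -11) = -9
At root, MAX picks n1 (highest: -9).
At n1, MIN picks n1.3 (lowest: -9).
At n1.3, MAX picks n1.3.3 (highest: -9).
At n1.3.3, MIN picks n1.3.3.1 (lowest: -9).
Terminal value -9.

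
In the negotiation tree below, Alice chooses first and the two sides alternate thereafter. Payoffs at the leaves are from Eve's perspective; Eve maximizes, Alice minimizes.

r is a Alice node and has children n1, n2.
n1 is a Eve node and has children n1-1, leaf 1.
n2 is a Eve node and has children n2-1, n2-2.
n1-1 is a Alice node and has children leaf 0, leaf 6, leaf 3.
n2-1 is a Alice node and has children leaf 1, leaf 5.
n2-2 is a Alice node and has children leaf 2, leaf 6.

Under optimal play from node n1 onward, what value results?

1

n1-1 (Alice): min(0, 6, 3) = 0
n1 (Eve): max(0, 1) = 1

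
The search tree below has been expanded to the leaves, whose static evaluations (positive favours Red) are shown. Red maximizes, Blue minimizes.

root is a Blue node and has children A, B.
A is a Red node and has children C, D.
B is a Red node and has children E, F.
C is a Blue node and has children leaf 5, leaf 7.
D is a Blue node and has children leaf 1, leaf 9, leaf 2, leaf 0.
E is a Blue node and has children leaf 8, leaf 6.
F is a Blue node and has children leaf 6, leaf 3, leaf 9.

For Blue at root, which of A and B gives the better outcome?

A

C (Blue): min(5, 7) = 5
D (Blue): min(1, 9, 2, 0) = 0
A (Red): max(5, 0) = 5
E (Blue): min(8, 6) = 6
F (Blue): min(6, 3, 9) = 3
B (Red): max(6, 3) = 6
Blue prefers the lower value; A=5, B=6. A is better since 5 < 6.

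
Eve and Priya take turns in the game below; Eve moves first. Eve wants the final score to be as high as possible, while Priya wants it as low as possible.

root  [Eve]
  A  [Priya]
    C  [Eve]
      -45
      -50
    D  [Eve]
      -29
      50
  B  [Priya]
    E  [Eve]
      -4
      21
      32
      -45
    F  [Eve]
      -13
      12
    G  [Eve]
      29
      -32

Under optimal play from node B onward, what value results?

12

E (Eve): max(-4, 21, 32, -45) = 32
F (Eve): max(-13, 12) = 12
G (Eve): max(29, -32) = 29
B (Priya): min(32, 12, 29) = 12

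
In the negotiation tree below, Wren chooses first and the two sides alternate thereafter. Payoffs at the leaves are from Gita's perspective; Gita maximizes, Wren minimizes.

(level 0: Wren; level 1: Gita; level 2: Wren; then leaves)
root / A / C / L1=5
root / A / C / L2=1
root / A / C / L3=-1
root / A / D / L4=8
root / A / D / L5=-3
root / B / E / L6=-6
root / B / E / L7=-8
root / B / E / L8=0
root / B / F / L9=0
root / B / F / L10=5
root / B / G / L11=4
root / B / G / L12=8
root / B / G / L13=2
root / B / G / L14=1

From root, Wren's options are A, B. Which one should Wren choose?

A

C (Wren): min(5, 1, -1) = -1
D (Wren): min(8, -3) = -3
A (Gita): max(-1, -3) = -1
E (Wren): min(-6, -8, 0) = -8
F (Wren): min(0, 5) = 0
G (Wren): min(4, 8, 2, 1) = 1
B (Gita): max(-8, 0, 1) = 1
root (Wren): min(-1, 1) = -1
Wren at root wants the lowest of {A=-1, B=1}, so chooses A.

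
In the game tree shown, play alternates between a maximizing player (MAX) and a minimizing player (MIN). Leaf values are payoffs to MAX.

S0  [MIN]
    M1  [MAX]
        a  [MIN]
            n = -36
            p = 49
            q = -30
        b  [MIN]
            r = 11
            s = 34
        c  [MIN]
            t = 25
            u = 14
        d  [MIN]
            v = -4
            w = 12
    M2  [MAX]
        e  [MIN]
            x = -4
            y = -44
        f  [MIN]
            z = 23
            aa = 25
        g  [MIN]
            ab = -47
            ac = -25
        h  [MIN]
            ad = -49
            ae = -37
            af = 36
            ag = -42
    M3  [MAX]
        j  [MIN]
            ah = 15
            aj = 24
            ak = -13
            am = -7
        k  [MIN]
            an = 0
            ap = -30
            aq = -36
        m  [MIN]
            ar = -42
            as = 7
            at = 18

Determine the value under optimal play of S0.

a (MIN): min(-36, 49, -30) = -36
b (MIN): min(11, 34) = 11
c (MIN): min(25, 14) = 14
d (MIN): min(-4, 12) = -4
M1 (MAX): max(-36, 11, 14, -4) = 14
e (MIN): min(-4, -44) = -44
f (MIN): min(23, 25) = 23
g (MIN): min(-47, -25) = -47
h (MIN): min(-49, -37, 36, -42) = -49
M2 (MAX): max(-44, 23, -47, -49) = 23
j (MIN): min(15, 24, -13, -7) = -13
k (MIN): min(0, -30, -36) = -36
m (MIN): min(-42, 7, 18) = -42
M3 (MAX): max(-13, -36, -42) = -13
S0 (MIN): min(14, 23, -13) = -13

-13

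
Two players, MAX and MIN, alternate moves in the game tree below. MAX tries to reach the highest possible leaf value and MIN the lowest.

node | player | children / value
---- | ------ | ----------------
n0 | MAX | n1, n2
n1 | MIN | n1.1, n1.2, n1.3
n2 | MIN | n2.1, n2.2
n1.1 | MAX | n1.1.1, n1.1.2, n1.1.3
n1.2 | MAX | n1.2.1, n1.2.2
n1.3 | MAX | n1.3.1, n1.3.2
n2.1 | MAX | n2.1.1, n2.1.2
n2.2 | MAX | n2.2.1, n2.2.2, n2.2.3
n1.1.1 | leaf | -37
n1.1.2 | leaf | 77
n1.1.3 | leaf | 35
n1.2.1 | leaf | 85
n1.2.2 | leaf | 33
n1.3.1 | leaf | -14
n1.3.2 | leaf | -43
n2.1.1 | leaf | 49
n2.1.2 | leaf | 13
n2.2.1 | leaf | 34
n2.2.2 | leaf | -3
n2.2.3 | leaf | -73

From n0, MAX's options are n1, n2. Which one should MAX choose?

n1.1 (MAX): max(-37, 77, 35) = 77
n1.2 (MAX): max(85, 33) = 85
n1.3 (MAX): max(-14, -43) = -14
n1 (MIN): min(77, 85, -14) = -14
n2.1 (MAX): max(49, 13) = 49
n2.2 (MAX): max(34, -3, -73) = 34
n2 (MIN): min(49, 34) = 34
n0 (MAX): max(-14, 34) = 34
MAX at n0 wants the highest of {n1=-14, n2=34}, so chooses n2.

n2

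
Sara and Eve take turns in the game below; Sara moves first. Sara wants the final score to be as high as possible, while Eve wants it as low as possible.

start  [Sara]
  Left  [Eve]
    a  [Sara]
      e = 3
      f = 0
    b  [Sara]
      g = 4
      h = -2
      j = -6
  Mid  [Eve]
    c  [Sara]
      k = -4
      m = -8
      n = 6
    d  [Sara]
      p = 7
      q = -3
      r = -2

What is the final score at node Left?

a (Sara): max(3, 0) = 3
b (Sara): max(4, -2, -6) = 4
Left (Eve): min(3, 4) = 3

3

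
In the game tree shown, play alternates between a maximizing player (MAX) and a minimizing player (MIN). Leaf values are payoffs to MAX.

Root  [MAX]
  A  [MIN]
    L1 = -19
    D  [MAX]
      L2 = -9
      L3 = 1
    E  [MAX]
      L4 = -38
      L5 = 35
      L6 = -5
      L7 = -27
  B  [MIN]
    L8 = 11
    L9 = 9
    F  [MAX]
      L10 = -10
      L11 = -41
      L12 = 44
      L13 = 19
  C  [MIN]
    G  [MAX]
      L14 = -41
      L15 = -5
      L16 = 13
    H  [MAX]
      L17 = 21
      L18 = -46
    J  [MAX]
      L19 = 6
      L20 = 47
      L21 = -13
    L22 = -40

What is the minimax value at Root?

D (MAX): max(-9, 1) = 1
E (MAX): max(-38, 35, -5, -27) = 35
A (MIN): min(-19, 1, 35) = -19
F (MAX): max(-10, -41, 44, 19) = 44
B (MIN): min(11, 9, 44) = 9
G (MAX): max(-41, -5, 13) = 13
H (MAX): max(21, -46) = 21
J (MAX): max(6, 47, -13) = 47
C (MIN): min(13, 21, 47, -40) = -40
Root (MAX): max(-19, 9, -40) = 9

9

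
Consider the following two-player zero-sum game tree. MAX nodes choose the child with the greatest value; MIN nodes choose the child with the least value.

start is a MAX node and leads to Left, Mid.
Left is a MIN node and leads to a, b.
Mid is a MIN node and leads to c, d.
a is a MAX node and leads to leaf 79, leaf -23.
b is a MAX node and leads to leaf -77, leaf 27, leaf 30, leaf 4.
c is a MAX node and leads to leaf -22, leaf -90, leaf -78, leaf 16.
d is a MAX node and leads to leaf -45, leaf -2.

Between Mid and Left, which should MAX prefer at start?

c (MAX): max(-22, -90, -78, 16) = 16
d (MAX): max(-45, -2) = -2
Mid (MIN): min(16, -2) = -2
a (MAX): max(79, -23) = 79
b (MAX): max(-77, 27, 30, 4) = 30
Left (MIN): min(79, 30) = 30
MAX prefers the higher value; Mid=-2, Left=30. Left is better since 30 > -2.

Left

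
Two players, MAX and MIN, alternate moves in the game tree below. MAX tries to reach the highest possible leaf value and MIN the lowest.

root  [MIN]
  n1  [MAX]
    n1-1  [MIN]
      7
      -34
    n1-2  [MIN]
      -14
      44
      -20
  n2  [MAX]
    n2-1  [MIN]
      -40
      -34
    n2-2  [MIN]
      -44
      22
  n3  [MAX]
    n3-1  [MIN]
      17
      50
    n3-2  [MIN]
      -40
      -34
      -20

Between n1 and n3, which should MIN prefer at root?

n1

n1-1 (MIN): min(7, -34) = -34
n1-2 (MIN): min(-14, 44, -20) = -20
n1 (MAX): max(-34, -20) = -20
n3-1 (MIN): min(17, 50) = 17
n3-2 (MIN): min(-40, -34, -20) = -40
n3 (MAX): max(17, -40) = 17
MIN prefers the lower value; n1=-20, n3=17. n1 is better since -20 < 17.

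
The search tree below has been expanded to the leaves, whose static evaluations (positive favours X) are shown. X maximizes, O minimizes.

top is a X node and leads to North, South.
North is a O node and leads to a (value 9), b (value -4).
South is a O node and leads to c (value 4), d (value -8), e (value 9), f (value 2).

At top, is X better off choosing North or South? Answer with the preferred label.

North (O): min(9, -4) = -4
South (O): min(4, -8, 9, 2) = -8
X prefers the higher value; North=-4, South=-8. North is better since -4 > -8.

North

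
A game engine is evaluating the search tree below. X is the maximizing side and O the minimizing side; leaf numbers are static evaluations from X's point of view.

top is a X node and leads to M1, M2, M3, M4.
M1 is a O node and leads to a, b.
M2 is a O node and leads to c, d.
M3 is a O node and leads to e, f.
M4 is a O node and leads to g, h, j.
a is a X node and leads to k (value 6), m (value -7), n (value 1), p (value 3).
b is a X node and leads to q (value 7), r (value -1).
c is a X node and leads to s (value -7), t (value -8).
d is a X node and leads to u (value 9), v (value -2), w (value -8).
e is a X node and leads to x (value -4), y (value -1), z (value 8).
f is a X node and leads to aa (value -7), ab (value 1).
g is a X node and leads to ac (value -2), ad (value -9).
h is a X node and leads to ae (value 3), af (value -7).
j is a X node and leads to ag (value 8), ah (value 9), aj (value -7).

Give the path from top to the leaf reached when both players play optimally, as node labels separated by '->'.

top -> M1 -> a -> k

a (X): max(6, -7, 1, 3) = 6
b (X): max(7, -1) = 7
M1 (O): min(6, 7) = 6
c (X): max(-7, -8) = -7
d (X): max(9, -2, -8) = 9
M2 (O): min(-7, 9) = -7
e (X): max(-4, -1, 8) = 8
f (X): max(-7, 1) = 1
M3 (O): min(8, 1) = 1
g (X): max(-2, -9) = -2
h (X): max(3, -7) = 3
j (X): max(8, 9, -7) = 9
M4 (O): min(-2, 3, 9) = -2
top (X): max(6, -7, 1, -2) = 6
At top, X picks M1 (highest: 6).
At M1, O picks a (lowest: 6).
At a, X picks k (highest: 6).
Terminal value 6.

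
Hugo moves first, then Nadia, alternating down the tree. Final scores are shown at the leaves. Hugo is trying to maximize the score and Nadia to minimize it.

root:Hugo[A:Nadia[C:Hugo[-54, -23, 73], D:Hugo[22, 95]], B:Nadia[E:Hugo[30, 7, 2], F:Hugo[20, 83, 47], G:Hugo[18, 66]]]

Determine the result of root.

C (Hugo): max(-54, -23, 73) = 73
D (Hugo): max(22, 95) = 95
A (Nadia): min(73, 95) = 73
E (Hugo): max(30, 7, 2) = 30
F (Hugo): max(20, 83, 47) = 83
G (Hugo): max(18, 66) = 66
B (Nadia): min(30, 83, 66) = 30
root (Hugo): max(73, 30) = 73

73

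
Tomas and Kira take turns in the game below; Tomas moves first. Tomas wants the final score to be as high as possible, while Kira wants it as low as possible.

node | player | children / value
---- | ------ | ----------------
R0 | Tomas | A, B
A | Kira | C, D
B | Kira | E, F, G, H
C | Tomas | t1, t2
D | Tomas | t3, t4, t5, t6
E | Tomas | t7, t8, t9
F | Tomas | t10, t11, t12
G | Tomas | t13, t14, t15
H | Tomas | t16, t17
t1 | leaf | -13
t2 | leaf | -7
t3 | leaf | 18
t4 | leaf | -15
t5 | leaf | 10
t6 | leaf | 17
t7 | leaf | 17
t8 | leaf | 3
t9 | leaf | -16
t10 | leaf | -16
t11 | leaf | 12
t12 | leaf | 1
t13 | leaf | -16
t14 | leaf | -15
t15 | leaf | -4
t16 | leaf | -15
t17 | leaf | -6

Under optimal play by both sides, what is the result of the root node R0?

C (Tomas): max(-13, -7) = -7
D (Tomas): max(18, -15, 10, 17) = 18
A (Kira): min(-7, 18) = -7
E (Tomas): max(17, 3, -16) = 17
F (Tomas): max(-16, 12, 1) = 12
G (Tomas): max(-16, -15, -4) = -4
H (Tomas): max(-15, -6) = -6
B (Kira): min(17, 12, -4, -6) = -6
R0 (Tomas): max(-7, -6) = -6

-6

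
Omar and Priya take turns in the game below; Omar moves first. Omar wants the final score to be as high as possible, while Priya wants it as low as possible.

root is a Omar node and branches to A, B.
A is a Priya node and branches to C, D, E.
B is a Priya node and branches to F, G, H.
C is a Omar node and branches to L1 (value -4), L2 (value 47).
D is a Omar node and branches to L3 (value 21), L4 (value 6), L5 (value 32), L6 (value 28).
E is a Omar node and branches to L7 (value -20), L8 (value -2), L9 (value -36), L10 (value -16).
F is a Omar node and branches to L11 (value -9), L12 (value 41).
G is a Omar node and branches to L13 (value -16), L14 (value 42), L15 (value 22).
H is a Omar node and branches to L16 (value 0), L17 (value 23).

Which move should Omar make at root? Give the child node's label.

C (Omar): max(-4, 47) = 47
D (Omar): max(21, 6, 32, 28) = 32
E (Omar): max(-20, -2, -36, -16) = -2
A (Priya): min(47, 32, -2) = -2
F (Omar): max(-9, 41) = 41
G (Omar): max(-16, 42, 22) = 42
H (Omar): max(0, 23) = 23
B (Priya): min(41, 42, 23) = 23
root (Omar): max(-2, 23) = 23
Omar at root wants the highest of {A=-2, B=23}, so chooses B.

B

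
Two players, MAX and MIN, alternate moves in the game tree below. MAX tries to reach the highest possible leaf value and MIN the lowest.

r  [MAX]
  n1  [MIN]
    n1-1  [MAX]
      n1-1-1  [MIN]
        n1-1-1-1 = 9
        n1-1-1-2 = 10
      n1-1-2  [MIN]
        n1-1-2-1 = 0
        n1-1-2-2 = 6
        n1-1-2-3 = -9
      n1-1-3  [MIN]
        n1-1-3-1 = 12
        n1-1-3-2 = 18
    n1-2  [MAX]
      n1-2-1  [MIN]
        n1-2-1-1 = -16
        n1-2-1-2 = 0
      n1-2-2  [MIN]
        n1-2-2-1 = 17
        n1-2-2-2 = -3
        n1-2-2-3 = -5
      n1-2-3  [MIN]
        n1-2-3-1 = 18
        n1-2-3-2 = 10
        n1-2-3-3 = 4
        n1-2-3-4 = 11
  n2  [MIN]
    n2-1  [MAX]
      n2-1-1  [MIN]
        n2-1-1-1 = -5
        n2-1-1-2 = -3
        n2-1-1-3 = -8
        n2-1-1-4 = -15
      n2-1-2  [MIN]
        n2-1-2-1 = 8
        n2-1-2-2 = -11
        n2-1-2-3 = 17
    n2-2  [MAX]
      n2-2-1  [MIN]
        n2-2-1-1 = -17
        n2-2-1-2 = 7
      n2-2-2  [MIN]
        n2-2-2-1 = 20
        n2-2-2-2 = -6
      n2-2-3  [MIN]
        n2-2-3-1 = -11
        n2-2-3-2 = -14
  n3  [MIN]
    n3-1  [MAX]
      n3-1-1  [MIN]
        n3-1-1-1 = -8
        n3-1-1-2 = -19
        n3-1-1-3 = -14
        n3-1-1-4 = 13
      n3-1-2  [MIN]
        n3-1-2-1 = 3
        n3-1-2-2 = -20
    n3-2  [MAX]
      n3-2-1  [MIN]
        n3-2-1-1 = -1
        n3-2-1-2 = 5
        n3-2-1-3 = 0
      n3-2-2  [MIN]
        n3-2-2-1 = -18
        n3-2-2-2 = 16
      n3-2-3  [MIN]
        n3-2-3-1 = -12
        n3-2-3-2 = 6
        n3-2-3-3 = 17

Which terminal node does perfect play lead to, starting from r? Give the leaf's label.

n1-2-3-3

n1-1-1 (MIN): min(9, 10) = 9
n1-1-2 (MIN): min(0, 6, -9) = -9
n1-1-3 (MIN): min(12, 18) = 12
n1-1 (MAX): max(9, -9, 12) = 12
n1-2-1 (MIN): min(-16, 0) = -16
n1-2-2 (MIN): min(17, -3, -5) = -5
n1-2-3 (MIN): min(18, 10, 4, 11) = 4
n1-2 (MAX): max(-16, -5, 4) = 4
n1 (MIN): min(12, 4) = 4
n2-1-1 (MIN): min(-5, -3, -8, -15) = -15
n2-1-2 (MIN): min(8, -11, 17) = -11
n2-1 (MAX): max(-15, -11) = -11
n2-2-1 (MIN): min(-17, 7) = -17
n2-2-2 (MIN): min(20, -6) = -6
n2-2-3 (MIN): min(-11, -14) = -14
n2-2 (MAX): max(-17, -6, -14) = -6
n2 (MIN): min(-11, -6) = -11
n3-1-1 (MIN): min(-8, -19, -14, 13) = -19
n3-1-2 (MIN): min(3, -20) = -20
n3-1 (MAX): max(-19, -20) = -19
n3-2-1 (MIN): min(-1, 5, 0) = -1
n3-2-2 (MIN): min(-18, 16) = -18
n3-2-3 (MIN): min(-12, 6, 17) = -12
n3-2 (MAX): max(-1, -18, -12) = -1
n3 (MIN): min(-19, -1) = -19
r (MAX): max(4, -11, -19) = 4
At r, MAX picks n1 (highest: 4).
At n1, MIN picks n1-2 (lowest: 4).
At n1-2, MAX picks n1-2-3 (highest: 4).
At n1-2-3, MIN picks n1-2-3-3 (lowest: 4).
Terminal value 4.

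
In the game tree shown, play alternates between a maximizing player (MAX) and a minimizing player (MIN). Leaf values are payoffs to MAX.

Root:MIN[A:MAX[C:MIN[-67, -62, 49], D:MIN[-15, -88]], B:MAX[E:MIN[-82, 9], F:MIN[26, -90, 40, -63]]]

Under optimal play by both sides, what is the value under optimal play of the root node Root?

C (MIN): min(-67, -62, 49) = -67
D (MIN): min(-15, -88) = -88
A (MAX): max(-67, -88) = -67
E (MIN): min(-82, 9) = -82
F (MIN): min(26, -90, 40, -63) = -90
B (MAX): max(-82, -90) = -82
Root (MIN): min(-67, -82) = -82

-82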